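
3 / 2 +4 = 11/2 = 5.50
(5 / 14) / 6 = 5/84 = 0.06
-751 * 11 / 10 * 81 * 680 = -45501588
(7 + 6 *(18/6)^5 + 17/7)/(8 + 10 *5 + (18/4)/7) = 20544/821 = 25.02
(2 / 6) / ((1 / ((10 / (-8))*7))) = -35/12 = -2.92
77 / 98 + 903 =12653/14 = 903.79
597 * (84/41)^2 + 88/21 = 88609000/35301 = 2510.10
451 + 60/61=27571/61 = 451.98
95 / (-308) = -95/308 = -0.31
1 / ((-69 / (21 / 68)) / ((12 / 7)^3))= -432/19159 = -0.02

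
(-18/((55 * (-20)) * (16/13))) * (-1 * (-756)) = 22113/2200 = 10.05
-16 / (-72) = 2/9 = 0.22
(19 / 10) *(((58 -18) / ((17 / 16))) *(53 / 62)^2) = 853936/16337 = 52.27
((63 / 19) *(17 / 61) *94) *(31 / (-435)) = -1040298/168055 = -6.19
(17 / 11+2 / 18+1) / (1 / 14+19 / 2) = 0.28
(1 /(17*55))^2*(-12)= -12/874225 = 0.00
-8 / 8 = -1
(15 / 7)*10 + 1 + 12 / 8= 335/14 = 23.93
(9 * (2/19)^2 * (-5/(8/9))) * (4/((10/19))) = -81/19 = -4.26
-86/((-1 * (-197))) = -86/197 = -0.44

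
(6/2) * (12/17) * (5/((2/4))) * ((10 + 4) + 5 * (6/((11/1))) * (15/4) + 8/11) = 98820/187 = 528.45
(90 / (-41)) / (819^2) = -10/3055689 = 0.00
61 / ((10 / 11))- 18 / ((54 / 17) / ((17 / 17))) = 1843/30 = 61.43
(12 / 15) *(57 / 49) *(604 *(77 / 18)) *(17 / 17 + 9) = 504944/21 = 24044.95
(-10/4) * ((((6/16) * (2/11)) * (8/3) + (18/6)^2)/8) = -505/176 = -2.87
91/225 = 0.40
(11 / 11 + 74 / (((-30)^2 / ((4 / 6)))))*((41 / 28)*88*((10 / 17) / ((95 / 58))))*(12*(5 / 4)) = 74497984/101745 = 732.20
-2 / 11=-0.18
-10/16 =-5/8 = -0.62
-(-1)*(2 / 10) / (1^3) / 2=1/10 = 0.10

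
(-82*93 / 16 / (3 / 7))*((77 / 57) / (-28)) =97867/1824 = 53.66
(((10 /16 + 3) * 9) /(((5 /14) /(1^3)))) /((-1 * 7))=-13.05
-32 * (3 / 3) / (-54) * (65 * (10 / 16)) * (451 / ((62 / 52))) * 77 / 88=13338325/1674 = 7967.94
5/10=1/2 = 0.50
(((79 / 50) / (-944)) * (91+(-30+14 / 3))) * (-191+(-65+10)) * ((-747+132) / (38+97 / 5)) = -289.69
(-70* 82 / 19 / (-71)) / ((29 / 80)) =459200/39121 = 11.74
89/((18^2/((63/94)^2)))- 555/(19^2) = -18041599/12759184 = -1.41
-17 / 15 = -1.13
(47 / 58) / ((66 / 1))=47/3828 = 0.01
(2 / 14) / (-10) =-1/70 = -0.01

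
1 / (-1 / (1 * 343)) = -343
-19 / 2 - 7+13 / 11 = -337/22 = -15.32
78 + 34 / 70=2747/35 = 78.49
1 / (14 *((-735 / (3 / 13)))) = -1/44590 = 0.00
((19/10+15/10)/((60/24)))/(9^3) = 34/18225 = 0.00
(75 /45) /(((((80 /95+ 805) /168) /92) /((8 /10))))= 391552/15311 = 25.57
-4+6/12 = -7/2 = -3.50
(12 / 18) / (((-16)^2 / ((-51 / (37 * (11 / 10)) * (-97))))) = 0.32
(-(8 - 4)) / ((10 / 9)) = -18/5 = -3.60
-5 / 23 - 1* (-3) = 64/23 = 2.78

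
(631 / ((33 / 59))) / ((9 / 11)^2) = 409519/243 = 1685.26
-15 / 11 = -1.36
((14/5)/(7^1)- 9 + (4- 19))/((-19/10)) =12.42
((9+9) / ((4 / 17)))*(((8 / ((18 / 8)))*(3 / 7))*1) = 816/7 = 116.57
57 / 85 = 0.67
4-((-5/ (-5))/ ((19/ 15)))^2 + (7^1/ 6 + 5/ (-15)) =9119/2166 = 4.21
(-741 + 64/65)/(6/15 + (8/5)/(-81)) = -3896181/2002 = -1946.14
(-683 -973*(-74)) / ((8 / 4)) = 71319/2 = 35659.50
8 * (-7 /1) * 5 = -280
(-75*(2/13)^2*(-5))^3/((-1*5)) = -675000000/4826809 = -139.84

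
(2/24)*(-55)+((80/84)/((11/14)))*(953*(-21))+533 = -3132329/132 = -23729.77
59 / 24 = 2.46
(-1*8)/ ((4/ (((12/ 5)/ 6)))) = -4/5 = -0.80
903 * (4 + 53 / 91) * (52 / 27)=23908/3 = 7969.33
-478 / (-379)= 478/379 = 1.26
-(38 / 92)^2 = -361/2116 = -0.17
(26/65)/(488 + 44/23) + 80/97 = 2255831/2732490 = 0.83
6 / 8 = 3/4 = 0.75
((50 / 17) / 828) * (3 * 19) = 475/2346 = 0.20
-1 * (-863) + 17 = 880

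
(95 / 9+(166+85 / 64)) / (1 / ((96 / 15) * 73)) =83107.26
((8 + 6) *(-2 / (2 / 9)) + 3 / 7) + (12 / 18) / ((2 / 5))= -2602/21 = -123.90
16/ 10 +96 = 97.60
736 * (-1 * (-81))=59616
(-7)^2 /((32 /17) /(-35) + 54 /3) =29155/10678 = 2.73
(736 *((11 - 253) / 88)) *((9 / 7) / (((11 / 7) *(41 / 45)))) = -74520/41 = -1817.56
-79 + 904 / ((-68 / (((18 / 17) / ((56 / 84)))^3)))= -11046517/83521 = -132.26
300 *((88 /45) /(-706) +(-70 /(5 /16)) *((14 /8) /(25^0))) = -124539280/1059 = -117600.83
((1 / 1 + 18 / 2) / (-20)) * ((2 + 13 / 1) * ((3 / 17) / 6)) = -15/68 = -0.22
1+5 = 6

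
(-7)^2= 49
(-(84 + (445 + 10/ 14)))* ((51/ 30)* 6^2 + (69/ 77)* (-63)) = -967788/385 = -2513.74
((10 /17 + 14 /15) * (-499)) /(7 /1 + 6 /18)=-96806/935 = -103.54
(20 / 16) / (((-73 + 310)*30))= 1/5688 = 0.00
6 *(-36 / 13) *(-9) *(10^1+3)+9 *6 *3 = 2106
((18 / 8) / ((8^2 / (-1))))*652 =-1467/64 = -22.92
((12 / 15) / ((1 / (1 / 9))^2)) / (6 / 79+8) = 158/129195 = 0.00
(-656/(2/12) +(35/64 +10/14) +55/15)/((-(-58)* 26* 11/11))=-5283361/2026752 = -2.61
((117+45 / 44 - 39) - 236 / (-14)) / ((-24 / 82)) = -1210771/3696 = -327.59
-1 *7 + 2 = -5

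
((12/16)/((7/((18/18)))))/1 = 3/28 = 0.11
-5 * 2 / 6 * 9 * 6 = -90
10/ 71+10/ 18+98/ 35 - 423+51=-1177369/3195 = -368.50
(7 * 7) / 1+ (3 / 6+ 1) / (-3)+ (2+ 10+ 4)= 129/2 = 64.50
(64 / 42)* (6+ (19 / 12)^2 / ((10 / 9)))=1321/105 = 12.58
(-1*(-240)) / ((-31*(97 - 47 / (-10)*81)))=-0.02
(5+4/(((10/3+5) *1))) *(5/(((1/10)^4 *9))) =274000/9 = 30444.44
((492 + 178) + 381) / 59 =1051/59 = 17.81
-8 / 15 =-0.53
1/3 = 0.33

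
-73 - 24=-97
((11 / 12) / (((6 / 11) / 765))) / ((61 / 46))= 236555/244 = 969.49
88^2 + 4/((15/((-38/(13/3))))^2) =32724176/4225 = 7745.37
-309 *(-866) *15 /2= 2006955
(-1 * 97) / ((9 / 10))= -970/9 = -107.78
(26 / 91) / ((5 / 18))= 1.03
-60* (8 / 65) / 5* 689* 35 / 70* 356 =-905664/5 = -181132.80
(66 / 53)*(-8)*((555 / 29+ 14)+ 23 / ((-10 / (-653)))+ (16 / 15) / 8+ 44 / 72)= -352738496/23055 = -15299.87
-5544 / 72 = -77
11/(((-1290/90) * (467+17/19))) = -627/382270 = 0.00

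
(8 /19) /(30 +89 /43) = 344/26201 = 0.01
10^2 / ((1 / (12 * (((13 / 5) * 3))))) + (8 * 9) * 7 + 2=9866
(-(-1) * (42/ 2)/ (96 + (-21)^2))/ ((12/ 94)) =329/1074 = 0.31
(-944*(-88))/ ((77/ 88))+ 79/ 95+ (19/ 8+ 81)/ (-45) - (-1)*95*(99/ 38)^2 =915304819/9576 = 95583.21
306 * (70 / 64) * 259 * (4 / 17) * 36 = 734265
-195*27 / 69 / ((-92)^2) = -1755/194672 = -0.01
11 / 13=0.85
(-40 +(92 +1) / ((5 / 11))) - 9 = 778/5 = 155.60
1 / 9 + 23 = 208/9 = 23.11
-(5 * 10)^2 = -2500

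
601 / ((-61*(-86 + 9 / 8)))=4808/41419 = 0.12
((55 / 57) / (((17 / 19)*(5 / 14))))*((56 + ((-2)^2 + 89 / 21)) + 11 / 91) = 386540/1989 = 194.34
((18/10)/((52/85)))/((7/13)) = 153/28 = 5.46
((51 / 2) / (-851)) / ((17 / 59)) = -177/1702 = -0.10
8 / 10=4/5 = 0.80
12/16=3/4 = 0.75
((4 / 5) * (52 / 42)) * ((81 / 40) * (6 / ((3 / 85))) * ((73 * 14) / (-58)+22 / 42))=-41418936/7105 = -5829.55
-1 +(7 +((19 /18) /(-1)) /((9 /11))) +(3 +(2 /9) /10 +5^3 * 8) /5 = 831523/4050 = 205.31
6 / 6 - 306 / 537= 77/179 = 0.43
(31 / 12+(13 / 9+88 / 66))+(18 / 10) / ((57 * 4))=9181/1710 = 5.37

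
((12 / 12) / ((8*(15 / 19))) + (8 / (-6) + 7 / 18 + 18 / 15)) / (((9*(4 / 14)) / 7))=7301/6480 = 1.13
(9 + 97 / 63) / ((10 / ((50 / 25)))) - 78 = -23906/315 = -75.89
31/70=0.44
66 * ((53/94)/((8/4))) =1749/94 = 18.61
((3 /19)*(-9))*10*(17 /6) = -765/19 = -40.26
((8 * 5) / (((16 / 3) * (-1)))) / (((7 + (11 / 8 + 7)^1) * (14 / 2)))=-20/287 = -0.07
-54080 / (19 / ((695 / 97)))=-37585600/1843 = -20393.71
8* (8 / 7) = 64/7 = 9.14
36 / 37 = 0.97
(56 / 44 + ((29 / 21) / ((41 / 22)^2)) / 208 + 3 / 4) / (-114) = -5110232/287738451 = -0.02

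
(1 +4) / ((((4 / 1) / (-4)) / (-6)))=30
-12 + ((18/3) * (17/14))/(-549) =-12.01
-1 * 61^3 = -226981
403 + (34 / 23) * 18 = 9881/23 = 429.61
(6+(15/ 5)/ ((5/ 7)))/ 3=17/5 = 3.40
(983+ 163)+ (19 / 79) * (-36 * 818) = -468978/79 = -5936.43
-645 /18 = -215/6 = -35.83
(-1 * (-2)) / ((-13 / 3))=-6/13 = -0.46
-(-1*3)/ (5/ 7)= 21/5 = 4.20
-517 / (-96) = 517/96 = 5.39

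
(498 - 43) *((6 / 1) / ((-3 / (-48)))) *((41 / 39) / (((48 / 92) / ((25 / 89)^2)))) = 165025000/23763 = 6944.62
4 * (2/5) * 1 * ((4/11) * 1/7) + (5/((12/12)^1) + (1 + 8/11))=2622/385 = 6.81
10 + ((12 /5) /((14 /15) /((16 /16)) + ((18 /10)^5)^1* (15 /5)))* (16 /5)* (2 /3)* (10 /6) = 5481910/540191 = 10.15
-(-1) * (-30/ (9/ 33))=-110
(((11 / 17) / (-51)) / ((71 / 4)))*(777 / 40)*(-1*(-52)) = -74074/102595 = -0.72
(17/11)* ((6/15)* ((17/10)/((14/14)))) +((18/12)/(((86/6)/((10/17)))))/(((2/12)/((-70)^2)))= 364036259/201025 = 1810.90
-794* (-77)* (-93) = -5685834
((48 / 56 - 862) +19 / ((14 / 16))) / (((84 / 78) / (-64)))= 2444416/49 = 49886.04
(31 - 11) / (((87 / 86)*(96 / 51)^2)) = 62135/11136 = 5.58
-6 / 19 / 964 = -3/9158 = 0.00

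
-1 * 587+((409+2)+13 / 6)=-173.83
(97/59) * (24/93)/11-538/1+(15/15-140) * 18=-61160984/20119 = -3039.96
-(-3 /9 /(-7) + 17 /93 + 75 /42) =-125/62 = -2.02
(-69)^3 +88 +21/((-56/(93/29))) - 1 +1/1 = -328422.20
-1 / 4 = -0.25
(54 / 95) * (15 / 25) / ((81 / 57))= 6/25 = 0.24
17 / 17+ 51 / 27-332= -2962/9 = -329.11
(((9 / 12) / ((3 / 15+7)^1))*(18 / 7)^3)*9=10935/686 = 15.94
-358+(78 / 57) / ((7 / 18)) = -47146/133 = -354.48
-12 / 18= -2/3 = -0.67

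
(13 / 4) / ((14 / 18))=117/28 = 4.18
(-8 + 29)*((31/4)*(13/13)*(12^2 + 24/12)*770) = 18296355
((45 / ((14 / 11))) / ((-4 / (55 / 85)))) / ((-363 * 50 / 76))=57/2380 = 0.02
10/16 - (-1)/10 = 29/40 = 0.72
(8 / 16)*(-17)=-8.50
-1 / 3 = -0.33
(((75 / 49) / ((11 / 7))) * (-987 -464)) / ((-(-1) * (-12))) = 36275/308 = 117.78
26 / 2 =13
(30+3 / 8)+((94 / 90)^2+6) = 606947/16200 = 37.47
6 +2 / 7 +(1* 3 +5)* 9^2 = 4580/7 = 654.29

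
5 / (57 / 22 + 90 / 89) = 1.39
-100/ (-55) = 20/11 = 1.82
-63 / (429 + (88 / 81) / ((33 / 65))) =-0.15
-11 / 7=-1.57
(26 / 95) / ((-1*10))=-0.03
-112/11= -10.18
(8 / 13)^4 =4096/28561 = 0.14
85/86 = 0.99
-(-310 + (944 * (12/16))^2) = -500954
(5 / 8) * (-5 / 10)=-5/16 = -0.31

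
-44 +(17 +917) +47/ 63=56117/63 = 890.75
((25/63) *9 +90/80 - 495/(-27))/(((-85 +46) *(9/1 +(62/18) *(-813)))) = 73/345072 = 0.00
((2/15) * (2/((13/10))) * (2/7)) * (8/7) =0.07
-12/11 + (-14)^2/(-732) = -2735/2013 = -1.36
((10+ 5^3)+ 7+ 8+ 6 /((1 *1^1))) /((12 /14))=182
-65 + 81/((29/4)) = -1561/29 = -53.83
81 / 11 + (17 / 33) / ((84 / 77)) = 7.84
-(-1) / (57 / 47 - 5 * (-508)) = 47/119437 = 0.00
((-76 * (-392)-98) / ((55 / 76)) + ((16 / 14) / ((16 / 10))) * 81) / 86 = 15819483/33110 = 477.79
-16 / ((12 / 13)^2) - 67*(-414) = 249473/9 = 27719.22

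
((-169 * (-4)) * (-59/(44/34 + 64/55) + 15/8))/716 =-34378825/1645368 = -20.89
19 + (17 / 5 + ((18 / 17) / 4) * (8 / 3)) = 1964/85 = 23.11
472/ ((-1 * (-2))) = 236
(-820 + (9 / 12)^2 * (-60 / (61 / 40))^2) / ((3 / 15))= 943900/3721 = 253.67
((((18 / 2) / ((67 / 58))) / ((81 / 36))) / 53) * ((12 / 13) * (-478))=-1330752/46163 = -28.83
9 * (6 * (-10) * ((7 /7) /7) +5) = -225/7 = -32.14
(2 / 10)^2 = 1/25 = 0.04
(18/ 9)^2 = 4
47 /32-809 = -25841/32 = -807.53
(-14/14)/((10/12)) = -6/5 = -1.20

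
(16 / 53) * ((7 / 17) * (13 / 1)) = 1456/901 = 1.62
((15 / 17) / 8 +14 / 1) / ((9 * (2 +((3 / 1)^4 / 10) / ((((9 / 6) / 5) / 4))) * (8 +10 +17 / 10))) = 1919/2652408 = 0.00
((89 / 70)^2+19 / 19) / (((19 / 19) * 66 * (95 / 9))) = 38463/10241000 = 0.00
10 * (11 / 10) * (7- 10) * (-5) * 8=1320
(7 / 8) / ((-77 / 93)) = -1.06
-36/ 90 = -2/5 = -0.40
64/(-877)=-64/877 = -0.07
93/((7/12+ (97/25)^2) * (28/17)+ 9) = 174375/65168 = 2.68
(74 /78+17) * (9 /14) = 150/13 = 11.54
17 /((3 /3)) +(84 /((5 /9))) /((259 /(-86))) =-6143/185 = -33.21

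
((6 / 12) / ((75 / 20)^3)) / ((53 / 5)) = 32/35775 = 0.00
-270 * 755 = -203850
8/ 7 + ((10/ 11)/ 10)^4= 117135/102487 = 1.14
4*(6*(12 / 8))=36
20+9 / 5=109/5 = 21.80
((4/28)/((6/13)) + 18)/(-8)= -769/336 = -2.29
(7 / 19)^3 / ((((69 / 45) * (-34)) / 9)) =-46305/5363738 = -0.01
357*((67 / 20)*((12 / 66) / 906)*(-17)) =-4.08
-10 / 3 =-3.33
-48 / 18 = -8/3 = -2.67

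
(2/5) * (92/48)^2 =529/360 = 1.47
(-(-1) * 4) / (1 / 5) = 20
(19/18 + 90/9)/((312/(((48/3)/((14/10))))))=995/2457 = 0.40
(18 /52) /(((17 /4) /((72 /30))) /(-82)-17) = -17712/870961 = -0.02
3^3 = 27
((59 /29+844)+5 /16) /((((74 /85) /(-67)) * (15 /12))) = -447290995/8584 = -52107.53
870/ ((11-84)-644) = -290/239 = -1.21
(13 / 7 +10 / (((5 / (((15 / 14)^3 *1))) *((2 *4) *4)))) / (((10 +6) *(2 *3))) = 0.02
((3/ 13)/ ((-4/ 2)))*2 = -3/13 = -0.23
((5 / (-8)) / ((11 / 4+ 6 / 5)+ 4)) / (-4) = 25/1272 = 0.02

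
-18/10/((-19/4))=0.38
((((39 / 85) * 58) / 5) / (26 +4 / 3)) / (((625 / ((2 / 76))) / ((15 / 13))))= 783/82768750 = 0.00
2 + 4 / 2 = 4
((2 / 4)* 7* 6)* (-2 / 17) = -42/17 = -2.47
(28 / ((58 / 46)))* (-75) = -48300/29 = -1665.52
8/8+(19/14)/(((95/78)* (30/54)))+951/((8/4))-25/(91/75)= 2083451/4550 = 457.90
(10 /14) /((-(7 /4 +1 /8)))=-8/21 = -0.38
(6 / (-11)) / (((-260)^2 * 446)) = -3/165822800 = 0.00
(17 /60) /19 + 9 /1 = 10277/1140 = 9.01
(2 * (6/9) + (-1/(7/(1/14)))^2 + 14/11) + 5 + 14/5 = 16490233/1584660 = 10.41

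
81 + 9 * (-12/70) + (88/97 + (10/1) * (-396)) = -13171363/3395 = -3879.64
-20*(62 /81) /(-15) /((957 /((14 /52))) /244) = 211792/3023163 = 0.07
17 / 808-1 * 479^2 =-185388311/808 = -229440.98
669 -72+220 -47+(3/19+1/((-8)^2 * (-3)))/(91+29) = 337075757/437760 = 770.00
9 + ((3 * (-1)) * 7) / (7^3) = 438/49 = 8.94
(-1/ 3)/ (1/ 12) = -4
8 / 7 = 1.14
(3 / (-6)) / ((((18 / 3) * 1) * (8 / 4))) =-1/24 = -0.04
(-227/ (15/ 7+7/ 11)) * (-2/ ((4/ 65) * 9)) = 1136135/3852 = 294.95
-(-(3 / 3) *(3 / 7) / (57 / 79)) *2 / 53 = 158/7049 = 0.02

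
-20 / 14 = -10/7 = -1.43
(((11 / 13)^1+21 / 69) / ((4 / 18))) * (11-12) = -1548/299 = -5.18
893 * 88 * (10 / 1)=785840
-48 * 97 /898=-2328/449 = -5.18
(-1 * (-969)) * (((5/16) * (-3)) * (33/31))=-479655/496 = -967.05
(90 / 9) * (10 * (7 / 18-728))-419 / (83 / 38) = -54495848/747 = -72952.94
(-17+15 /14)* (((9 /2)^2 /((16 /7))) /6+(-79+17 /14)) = 15247179/12544 = 1215.50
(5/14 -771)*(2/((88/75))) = -809175/616 = -1313.60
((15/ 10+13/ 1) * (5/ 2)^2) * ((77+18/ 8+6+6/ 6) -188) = -295075/32 = -9221.09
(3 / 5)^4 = 81/625 = 0.13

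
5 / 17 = 0.29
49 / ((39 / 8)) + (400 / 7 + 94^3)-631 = 226595513/273 = 830020.19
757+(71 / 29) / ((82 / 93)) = 1806749/2378 = 759.78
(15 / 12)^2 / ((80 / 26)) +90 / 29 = 3.61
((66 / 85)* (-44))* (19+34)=-153912/85 = -1810.73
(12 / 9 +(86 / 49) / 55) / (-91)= -11038/735735 = -0.02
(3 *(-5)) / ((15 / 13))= -13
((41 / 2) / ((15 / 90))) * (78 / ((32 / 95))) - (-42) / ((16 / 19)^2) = 3653301/128 = 28541.41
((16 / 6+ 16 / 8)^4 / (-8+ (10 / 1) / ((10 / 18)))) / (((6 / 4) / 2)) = 76832/1215 = 63.24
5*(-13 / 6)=-65/6 = -10.83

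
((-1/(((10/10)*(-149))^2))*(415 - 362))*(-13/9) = 689/199809 = 0.00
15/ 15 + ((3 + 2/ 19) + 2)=116/19 = 6.11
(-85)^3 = -614125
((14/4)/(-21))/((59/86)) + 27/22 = 3833/3894 = 0.98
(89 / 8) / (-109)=-89/872 = -0.10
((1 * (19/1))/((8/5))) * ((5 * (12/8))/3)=475/16 = 29.69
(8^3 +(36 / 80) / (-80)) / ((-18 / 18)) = -819191/1600 = -511.99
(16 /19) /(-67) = -16/1273 = -0.01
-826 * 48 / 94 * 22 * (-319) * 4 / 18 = 657800.62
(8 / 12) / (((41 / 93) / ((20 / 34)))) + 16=11772/697 = 16.89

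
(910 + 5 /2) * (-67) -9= -122293/2 = -61146.50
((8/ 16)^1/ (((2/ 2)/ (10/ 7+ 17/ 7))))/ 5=27/70 = 0.39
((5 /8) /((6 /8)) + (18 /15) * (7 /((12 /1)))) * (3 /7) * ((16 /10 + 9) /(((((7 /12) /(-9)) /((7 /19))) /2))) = -263304/3325 = -79.19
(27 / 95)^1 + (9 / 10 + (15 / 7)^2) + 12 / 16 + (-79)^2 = 23265787/3724 = 6247.53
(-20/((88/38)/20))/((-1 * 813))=1900/8943 = 0.21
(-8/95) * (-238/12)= 476/285 = 1.67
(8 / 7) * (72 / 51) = 192/119 = 1.61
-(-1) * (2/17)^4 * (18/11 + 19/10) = 3112/4593655 = 0.00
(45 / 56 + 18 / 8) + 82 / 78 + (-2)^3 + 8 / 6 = -1865/728 = -2.56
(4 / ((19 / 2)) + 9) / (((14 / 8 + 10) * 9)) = 716/8037 = 0.09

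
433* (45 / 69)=6495/23 = 282.39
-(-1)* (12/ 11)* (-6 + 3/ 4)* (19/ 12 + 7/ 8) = -1239/88 = -14.08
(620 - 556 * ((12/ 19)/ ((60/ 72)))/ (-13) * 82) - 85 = 3943349/1235 = 3193.00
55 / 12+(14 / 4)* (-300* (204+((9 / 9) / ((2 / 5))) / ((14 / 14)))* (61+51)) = -291412745/12 = -24284395.42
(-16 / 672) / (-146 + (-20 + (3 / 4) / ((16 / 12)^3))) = 128/890715 = 0.00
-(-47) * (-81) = -3807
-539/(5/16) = -8624/5 = -1724.80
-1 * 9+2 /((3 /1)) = -8.33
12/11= 1.09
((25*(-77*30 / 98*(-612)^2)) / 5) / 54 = -5722200/7 = -817457.14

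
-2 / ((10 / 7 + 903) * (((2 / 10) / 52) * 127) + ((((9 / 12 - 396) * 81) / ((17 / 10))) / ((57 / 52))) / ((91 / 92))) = 760/6432467 = 0.00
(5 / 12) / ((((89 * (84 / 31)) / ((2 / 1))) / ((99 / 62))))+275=2741255/9968 = 275.01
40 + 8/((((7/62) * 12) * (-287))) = 240956/6027 = 39.98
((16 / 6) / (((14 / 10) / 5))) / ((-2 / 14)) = -200/3 = -66.67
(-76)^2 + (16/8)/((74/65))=213777/37 = 5777.76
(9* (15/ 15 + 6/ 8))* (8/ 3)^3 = 896/3 = 298.67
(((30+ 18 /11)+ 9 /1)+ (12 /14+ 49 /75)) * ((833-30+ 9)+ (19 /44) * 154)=30546449/825 = 37026.00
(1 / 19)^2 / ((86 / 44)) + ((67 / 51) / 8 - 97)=-613289231/6333384 = -96.83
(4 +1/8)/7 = 33/56 = 0.59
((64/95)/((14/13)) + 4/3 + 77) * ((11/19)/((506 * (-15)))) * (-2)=157523/13077225 = 0.01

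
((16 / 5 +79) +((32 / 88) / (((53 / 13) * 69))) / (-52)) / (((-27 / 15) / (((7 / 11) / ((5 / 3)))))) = -115733044/6637455 = -17.44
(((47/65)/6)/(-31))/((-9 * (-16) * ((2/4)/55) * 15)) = -517/2611440 = 0.00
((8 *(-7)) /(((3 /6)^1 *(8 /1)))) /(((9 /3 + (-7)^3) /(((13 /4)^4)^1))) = 199927/43520 = 4.59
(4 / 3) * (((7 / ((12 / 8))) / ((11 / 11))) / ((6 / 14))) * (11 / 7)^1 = 616/27 = 22.81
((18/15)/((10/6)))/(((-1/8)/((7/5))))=-1008/125 = -8.06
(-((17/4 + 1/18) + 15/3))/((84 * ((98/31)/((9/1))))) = -10385/32928 = -0.32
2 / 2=1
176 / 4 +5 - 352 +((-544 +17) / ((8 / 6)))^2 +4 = 155923.56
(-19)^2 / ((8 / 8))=361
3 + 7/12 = 43/12 = 3.58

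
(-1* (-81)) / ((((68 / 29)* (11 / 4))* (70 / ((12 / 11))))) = 14094/71995 = 0.20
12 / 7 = 1.71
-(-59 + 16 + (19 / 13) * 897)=-1268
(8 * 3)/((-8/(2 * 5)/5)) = -150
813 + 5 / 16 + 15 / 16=3257/4 = 814.25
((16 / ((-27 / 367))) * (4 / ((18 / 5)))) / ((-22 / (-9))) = -98.86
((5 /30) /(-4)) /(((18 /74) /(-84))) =259/18 = 14.39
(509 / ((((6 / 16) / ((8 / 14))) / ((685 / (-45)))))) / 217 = -2231456/41013 = -54.41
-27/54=-1/2 = -0.50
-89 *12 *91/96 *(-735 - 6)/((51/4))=2000453/34 = 58836.85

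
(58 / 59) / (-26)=-29/767 = -0.04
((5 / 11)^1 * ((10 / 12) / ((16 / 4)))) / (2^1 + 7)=25/2376 = 0.01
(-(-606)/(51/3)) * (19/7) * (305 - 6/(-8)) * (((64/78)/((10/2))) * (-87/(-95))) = 171944016/38675 = 4445.87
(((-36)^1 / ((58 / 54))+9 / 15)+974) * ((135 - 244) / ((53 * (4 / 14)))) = -104116691/15370 = -6774.02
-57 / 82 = -0.70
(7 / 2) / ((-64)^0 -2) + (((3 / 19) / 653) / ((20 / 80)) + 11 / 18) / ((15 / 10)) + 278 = 184182347/669978 = 274.91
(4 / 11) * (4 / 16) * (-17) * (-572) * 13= 11492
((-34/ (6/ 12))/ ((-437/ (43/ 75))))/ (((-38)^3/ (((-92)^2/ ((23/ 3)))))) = -5848/3258025 = 0.00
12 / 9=4/3 = 1.33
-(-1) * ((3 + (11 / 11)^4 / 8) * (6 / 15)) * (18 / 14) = 1.61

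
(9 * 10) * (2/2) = 90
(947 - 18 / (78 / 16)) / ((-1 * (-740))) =1.27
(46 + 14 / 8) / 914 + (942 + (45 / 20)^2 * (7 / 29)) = 200019413/212048 = 943.27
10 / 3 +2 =16/3 = 5.33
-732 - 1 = -733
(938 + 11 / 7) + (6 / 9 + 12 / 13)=256937/273 = 941.16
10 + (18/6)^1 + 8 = 21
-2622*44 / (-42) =19228/7 = 2746.86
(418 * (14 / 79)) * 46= 269192/79 = 3407.49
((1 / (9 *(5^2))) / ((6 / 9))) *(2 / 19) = 1/1425 = 0.00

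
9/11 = 0.82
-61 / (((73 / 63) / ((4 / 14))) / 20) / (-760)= 549/1387 = 0.40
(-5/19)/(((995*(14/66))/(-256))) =8448/26467 = 0.32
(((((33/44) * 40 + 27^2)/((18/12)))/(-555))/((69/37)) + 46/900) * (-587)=115639/450 = 256.98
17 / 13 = 1.31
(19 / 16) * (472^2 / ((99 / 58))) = 15344248/99 = 154992.40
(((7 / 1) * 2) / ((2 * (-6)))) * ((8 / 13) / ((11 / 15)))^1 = -140/143 = -0.98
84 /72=7/6 = 1.17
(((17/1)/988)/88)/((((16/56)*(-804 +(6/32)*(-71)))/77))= -833/12920076 = 0.00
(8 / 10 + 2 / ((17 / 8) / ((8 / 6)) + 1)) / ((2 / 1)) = 326/415 = 0.79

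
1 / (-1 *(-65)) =1/65 = 0.02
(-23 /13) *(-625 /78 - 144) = 272711/1014 = 268.95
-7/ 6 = -1.17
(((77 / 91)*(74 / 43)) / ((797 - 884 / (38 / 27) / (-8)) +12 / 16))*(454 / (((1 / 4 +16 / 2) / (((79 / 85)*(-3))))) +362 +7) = 283380706/791077235 = 0.36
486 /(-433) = -486/433 = -1.12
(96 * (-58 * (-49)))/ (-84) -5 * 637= -6433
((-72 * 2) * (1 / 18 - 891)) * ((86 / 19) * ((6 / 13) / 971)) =66200736/239837 = 276.02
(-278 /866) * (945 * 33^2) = -143045595/433 = -330359.34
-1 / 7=-0.14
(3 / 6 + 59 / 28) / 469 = 73/13132 = 0.01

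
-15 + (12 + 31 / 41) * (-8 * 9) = -38271/41 = -933.44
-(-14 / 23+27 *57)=-1538.39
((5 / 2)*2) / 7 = 5/7 = 0.71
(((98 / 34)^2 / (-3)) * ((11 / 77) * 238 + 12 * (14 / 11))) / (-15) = 1301342/143055 = 9.10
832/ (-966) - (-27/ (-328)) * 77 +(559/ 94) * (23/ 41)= -28768711/7445928 = -3.86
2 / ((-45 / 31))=-62/45 = -1.38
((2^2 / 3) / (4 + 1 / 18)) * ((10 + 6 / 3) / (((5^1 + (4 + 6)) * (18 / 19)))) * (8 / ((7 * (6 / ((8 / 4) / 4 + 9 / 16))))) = 1292/22995 = 0.06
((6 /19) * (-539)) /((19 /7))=-22638/361 = -62.71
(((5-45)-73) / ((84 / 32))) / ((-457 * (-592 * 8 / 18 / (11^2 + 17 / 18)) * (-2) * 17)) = 248035/193168416 = 0.00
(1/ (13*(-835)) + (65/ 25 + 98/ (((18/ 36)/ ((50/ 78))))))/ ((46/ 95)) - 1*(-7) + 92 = 54503678/149799 = 363.85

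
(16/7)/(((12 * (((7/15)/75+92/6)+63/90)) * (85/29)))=17400/4294591 = 0.00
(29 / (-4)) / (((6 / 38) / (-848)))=116812/3 = 38937.33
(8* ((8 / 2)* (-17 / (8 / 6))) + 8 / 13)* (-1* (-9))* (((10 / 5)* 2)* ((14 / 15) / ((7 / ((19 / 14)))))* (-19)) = 22942272/455 = 50422.58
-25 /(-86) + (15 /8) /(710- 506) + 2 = 53799/23392 = 2.30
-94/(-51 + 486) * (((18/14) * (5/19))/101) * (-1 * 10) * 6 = 16920/389557 = 0.04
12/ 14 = 6/7 = 0.86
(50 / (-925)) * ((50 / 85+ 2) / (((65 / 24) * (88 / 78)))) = -144/3145 = -0.05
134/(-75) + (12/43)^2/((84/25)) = -1711862/970725 = -1.76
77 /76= 1.01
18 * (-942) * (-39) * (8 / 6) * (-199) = -175460688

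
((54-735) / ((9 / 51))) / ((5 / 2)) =-7718/5 = -1543.60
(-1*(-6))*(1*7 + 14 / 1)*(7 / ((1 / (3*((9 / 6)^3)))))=35721/4 = 8930.25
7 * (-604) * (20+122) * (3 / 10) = -900564/5 = -180112.80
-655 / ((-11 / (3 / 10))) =393/22 = 17.86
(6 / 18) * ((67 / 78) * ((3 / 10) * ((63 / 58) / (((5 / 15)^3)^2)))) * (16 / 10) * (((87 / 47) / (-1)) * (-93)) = 286171137/15275 = 18734.61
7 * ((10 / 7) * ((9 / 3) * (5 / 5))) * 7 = 210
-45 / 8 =-5.62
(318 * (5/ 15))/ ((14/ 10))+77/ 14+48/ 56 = 82.07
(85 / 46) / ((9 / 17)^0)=1.85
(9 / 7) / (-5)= -9/35 = -0.26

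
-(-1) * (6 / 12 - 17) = -33/2 = -16.50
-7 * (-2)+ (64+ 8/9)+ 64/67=48146/603 = 79.84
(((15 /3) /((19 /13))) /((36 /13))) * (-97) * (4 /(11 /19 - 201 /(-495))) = -4508075/9264 = -486.62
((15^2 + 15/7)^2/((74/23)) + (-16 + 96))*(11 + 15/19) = 934982080/4921 = 189998.39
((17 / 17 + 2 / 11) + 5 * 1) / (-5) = -68/55 = -1.24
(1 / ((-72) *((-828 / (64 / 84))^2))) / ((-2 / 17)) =17/170067681 = 0.00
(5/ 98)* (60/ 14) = 75/343 = 0.22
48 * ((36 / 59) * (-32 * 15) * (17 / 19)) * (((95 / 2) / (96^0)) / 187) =-3195.07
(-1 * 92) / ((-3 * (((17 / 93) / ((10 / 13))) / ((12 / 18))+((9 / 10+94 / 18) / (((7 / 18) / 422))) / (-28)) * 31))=-90160/21592059 = 0.00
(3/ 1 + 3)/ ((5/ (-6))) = -36/5 = -7.20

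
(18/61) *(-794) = -14292/61 = -234.30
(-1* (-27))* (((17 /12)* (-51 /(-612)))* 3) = 153/16 = 9.56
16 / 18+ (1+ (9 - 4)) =62/9 = 6.89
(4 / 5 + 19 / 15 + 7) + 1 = 151/15 = 10.07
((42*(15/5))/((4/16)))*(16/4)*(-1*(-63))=127008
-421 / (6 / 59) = -24839/6 = -4139.83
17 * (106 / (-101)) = -1802/101 = -17.84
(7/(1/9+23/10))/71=90/2201 = 0.04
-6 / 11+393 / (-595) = -7893/6545 = -1.21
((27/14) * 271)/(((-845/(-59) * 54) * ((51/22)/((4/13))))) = 351758/3921645 = 0.09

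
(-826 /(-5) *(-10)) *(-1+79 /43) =-59472/43 = -1383.07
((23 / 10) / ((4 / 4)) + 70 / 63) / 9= 307/810 = 0.38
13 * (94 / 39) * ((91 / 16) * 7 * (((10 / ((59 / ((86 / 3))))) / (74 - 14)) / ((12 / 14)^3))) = 441570311/2752704 = 160.41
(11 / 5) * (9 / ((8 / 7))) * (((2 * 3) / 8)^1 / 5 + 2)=29799/800 = 37.25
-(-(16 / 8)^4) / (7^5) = 16/16807 = 0.00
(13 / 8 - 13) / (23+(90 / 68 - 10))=-1547/1948 = -0.79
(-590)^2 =348100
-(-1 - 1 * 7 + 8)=0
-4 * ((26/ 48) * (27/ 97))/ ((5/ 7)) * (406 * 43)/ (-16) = 7149051/7760 = 921.27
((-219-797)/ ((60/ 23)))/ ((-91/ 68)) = 397256/1365 = 291.03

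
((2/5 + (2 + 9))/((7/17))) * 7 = 193.80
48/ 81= 16/27 = 0.59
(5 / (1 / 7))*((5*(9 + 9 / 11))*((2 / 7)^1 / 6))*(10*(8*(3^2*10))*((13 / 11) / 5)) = 16848000/121 = 139239.67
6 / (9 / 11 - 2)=-66/13 = -5.08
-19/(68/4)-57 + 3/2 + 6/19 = -36371/646 = -56.30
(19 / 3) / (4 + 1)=19/15 = 1.27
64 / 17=3.76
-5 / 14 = -0.36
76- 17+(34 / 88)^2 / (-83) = 9480303/160688 = 59.00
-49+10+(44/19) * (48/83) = -59391/1577 = -37.66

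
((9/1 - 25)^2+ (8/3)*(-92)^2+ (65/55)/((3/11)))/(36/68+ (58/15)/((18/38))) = 52397145/19949 = 2626.55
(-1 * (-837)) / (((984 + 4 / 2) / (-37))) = -30969/986 = -31.41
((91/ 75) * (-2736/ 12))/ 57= -364/75 = -4.85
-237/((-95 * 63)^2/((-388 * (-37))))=-1134124/11940075 = -0.09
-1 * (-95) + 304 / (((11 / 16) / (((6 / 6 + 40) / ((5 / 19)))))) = 3794281/55 = 68986.93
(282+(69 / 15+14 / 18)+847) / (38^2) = 51047/64980 = 0.79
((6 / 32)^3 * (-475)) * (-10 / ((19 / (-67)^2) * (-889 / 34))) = -257556375/910336 = -282.92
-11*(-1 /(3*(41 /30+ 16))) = 110/521 = 0.21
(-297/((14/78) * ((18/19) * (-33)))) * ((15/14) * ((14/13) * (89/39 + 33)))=196080/91 = 2154.73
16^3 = 4096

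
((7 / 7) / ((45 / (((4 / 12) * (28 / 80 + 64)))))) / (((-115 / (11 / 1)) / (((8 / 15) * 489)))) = -512798/43125 = -11.89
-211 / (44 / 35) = -7385/44 = -167.84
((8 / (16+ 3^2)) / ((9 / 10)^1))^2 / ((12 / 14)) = 896/6075 = 0.15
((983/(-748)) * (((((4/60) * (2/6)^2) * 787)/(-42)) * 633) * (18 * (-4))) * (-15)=163234031/1309 = 124701.32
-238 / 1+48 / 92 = -5462/23 = -237.48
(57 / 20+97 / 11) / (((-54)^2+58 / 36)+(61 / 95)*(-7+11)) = 438957/109857154 = 0.00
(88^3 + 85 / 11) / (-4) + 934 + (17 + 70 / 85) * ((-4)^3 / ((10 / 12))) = -638809873/3740 = -170804.78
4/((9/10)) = 40/9 = 4.44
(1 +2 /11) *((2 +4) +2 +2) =130/11 = 11.82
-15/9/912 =-5/2736 = 0.00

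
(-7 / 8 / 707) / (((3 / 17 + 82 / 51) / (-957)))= 0.66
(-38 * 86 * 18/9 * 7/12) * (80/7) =-130720/3 = -43573.33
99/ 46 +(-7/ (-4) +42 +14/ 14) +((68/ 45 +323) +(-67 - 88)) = 895951/4140 = 216.41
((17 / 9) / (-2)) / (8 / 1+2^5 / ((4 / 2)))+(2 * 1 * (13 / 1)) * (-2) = -22481/432 = -52.04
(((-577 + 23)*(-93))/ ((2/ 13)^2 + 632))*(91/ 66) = 132059473/1174932 = 112.40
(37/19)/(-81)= -37/1539 = -0.02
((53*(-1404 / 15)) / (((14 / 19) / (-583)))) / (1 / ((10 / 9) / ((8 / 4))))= 15264106/7 = 2180586.57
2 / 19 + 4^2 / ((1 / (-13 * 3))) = -11854/19 = -623.89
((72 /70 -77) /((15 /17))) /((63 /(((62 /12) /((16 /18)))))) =-1401293/176400 = -7.94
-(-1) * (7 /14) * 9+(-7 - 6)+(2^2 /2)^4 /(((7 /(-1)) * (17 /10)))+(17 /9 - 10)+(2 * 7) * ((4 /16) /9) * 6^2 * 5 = 111479/2142 = 52.04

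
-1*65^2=-4225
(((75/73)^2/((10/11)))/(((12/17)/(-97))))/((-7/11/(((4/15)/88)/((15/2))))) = 90695/895272 = 0.10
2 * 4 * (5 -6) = -8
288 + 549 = 837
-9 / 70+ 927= 64881/70 = 926.87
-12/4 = -3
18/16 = 9/8 = 1.12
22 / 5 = 4.40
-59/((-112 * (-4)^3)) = -59/7168 = -0.01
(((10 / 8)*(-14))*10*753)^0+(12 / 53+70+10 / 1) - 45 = 1920/53 = 36.23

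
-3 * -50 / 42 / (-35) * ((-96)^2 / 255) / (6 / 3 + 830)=-48/10829 = 0.00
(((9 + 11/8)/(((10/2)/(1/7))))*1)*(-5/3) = -83/168 = -0.49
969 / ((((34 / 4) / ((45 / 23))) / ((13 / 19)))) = 3510/23 = 152.61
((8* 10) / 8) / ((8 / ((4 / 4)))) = 5/4 = 1.25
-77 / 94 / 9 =-77/846 = -0.09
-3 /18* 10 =-5/3 = -1.67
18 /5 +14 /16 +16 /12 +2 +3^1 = 1297/120 = 10.81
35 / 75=7/15 = 0.47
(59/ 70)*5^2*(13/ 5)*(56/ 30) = 1534/15 = 102.27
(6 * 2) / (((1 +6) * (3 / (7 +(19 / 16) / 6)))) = 691/168 = 4.11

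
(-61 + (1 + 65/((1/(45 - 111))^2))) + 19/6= 1698499/6 = 283083.17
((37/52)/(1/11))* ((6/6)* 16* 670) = 1090760/13 = 83904.62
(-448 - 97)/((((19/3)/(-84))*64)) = 34335/304 = 112.94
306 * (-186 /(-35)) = 56916/35 = 1626.17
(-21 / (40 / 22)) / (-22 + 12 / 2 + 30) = -33/40 = -0.82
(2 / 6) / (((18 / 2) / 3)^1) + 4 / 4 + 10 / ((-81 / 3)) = 20/27 = 0.74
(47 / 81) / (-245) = -47/19845 = 0.00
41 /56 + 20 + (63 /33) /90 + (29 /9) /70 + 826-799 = 1324999/27720 = 47.80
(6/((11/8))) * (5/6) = 3.64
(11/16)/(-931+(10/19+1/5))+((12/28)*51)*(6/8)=162251021/9898112 = 16.39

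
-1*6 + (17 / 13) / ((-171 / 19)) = -719/117 = -6.15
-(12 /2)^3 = -216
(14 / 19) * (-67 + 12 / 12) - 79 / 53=-50473/1007 = -50.12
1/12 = 0.08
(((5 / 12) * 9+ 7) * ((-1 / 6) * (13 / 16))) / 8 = -559/3072 = -0.18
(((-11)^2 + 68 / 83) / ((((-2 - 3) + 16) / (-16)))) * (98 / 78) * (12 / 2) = -15854048/11869 = -1335.75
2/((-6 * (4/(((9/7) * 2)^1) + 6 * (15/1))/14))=-21/412 = -0.05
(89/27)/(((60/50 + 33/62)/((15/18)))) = 68975/43497 = 1.59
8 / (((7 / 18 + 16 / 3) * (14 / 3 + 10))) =108/1133 = 0.10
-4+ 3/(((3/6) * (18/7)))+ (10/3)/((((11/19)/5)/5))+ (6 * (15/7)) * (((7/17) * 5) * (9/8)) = 128695/748 = 172.05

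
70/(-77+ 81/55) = -1925/2077 = -0.93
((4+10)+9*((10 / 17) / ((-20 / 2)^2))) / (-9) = -2389/1530 = -1.56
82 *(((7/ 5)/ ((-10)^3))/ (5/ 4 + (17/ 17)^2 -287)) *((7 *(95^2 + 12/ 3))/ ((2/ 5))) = 18139261/284750 = 63.70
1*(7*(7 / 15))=49/15 = 3.27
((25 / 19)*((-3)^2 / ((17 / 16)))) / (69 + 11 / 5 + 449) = 2000/93347 = 0.02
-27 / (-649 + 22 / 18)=243/5830 = 0.04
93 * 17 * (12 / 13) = 1459.38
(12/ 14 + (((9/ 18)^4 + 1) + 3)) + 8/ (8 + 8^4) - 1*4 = 52951/57456 = 0.92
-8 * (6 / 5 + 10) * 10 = -896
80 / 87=0.92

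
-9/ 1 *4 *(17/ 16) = -38.25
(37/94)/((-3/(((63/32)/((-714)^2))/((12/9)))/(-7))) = 37/13908992 = 0.00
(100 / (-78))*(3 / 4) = -25/26 = -0.96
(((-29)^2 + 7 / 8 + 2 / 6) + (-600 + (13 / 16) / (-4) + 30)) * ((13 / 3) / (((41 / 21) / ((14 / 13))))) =2559025/3936 = 650.16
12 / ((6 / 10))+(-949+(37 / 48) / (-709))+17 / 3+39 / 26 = -31371869/34032 = -921.83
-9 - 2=-11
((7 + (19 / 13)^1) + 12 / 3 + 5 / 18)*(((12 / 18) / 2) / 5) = 2981/3510 = 0.85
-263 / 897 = -0.29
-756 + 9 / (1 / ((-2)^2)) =-720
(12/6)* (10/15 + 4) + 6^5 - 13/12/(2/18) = 93307/12 = 7775.58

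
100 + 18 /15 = 506/5 = 101.20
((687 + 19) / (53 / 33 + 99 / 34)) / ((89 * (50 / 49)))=19407234/11278525 = 1.72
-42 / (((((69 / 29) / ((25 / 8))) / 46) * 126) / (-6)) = 725/6 = 120.83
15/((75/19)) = 19/5 = 3.80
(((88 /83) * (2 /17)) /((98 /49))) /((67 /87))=7656/94537 = 0.08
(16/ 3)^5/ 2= 524288/243 = 2157.56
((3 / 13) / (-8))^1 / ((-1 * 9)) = 1/312 = 0.00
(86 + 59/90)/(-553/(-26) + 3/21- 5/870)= 20581561/5084220 = 4.05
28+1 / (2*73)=4089/146 = 28.01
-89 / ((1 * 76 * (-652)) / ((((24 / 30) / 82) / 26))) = 89/132056080 = 0.00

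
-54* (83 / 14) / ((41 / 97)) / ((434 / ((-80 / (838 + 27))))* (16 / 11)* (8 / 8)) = 2391147/21548534 = 0.11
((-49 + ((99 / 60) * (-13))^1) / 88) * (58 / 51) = -40861/44880 = -0.91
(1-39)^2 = 1444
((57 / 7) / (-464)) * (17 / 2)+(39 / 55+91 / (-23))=-27911353/8217440 = -3.40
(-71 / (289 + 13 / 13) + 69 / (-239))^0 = 1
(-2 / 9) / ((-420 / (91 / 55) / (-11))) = -13/1350 = -0.01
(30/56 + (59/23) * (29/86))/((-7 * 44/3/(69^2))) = -24087969/370832 = -64.96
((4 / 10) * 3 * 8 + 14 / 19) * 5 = 982/19 = 51.68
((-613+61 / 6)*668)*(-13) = 15705014/3 = 5235004.67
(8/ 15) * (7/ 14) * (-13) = -52/15 = -3.47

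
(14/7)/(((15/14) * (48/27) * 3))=7/20 = 0.35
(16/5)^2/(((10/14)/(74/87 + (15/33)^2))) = 19943168/1315875 = 15.16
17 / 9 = 1.89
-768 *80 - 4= -61444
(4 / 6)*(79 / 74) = 79/111 = 0.71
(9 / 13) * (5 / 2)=45/26 = 1.73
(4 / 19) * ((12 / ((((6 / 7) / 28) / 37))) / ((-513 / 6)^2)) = 232064/555579 = 0.42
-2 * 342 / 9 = -76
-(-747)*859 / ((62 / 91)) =58392243/62 = 941810.37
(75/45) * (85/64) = 425/192 = 2.21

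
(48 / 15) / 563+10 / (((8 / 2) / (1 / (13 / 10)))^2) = 357283/951470 = 0.38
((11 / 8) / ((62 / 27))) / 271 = 297/134416 = 0.00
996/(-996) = -1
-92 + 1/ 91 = -8371/91 = -91.99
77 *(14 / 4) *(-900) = -242550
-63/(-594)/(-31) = -7/2046 = 0.00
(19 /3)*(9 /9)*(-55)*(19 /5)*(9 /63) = -3971/21 = -189.10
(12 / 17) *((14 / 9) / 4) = 14/51 = 0.27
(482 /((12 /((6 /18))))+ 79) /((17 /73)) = 121399/306 = 396.73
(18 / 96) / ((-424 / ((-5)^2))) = -0.01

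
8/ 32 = 1/4 = 0.25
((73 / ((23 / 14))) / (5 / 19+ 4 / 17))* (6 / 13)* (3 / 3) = 282948/6877 = 41.14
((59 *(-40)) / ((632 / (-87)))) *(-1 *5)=-128325/79 = -1624.37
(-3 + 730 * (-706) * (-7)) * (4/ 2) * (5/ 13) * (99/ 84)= 595263405/182 = 3270678.05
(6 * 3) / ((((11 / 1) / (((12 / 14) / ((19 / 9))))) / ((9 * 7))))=8748/209 = 41.86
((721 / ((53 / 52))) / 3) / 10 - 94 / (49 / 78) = -126.05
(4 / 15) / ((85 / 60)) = 0.19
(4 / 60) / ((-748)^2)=1/8392560 = 0.00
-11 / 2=-5.50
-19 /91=-0.21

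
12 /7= 1.71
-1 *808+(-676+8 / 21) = -31156/21 = -1483.62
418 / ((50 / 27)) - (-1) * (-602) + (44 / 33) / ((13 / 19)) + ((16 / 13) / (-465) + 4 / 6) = -11294093/30225 = -373.67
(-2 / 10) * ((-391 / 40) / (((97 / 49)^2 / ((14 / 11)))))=0.63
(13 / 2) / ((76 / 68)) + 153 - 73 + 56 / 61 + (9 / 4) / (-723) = 86.73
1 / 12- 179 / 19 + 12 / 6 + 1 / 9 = -4943/684 = -7.23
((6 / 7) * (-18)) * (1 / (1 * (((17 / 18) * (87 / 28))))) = -2592/493 = -5.26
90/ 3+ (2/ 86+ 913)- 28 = 39346/43 = 915.02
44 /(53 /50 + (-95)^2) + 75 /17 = 4.42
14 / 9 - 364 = -3262/9 = -362.44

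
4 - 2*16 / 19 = 44/19 = 2.32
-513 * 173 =-88749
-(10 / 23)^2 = -100/529 = -0.19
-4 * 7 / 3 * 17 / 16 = -119/12 = -9.92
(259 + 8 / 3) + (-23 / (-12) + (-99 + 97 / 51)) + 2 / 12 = 33997/204 = 166.65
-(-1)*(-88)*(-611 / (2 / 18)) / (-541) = -483912/541 = -894.48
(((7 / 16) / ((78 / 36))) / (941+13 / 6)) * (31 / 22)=1953/6473896 = 0.00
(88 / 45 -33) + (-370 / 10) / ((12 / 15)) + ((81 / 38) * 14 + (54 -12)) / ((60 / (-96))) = -657467/3420 = -192.24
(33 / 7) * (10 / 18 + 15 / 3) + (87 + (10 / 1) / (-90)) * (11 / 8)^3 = 4065347/16128 = 252.07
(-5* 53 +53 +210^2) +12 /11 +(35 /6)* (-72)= 478160/11 = 43469.09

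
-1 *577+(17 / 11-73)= -7133/11 = -648.45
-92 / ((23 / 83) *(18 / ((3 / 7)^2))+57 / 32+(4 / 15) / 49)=-179598720/56501989 = -3.18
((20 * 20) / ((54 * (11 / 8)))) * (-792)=-12800/3 = -4266.67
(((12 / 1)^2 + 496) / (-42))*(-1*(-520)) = -7923.81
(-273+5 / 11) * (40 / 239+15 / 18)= -2151065/7887 = -272.74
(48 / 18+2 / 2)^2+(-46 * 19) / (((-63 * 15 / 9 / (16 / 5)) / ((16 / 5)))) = 777107/7875 = 98.68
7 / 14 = 1/2 = 0.50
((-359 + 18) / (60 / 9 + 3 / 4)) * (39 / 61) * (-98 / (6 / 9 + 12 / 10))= 8378370/5429 = 1543.26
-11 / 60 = -0.18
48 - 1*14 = 34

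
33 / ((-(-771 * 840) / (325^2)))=232375/43176 = 5.38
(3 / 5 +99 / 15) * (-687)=-24732/5 = -4946.40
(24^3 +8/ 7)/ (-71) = -96776/497 = -194.72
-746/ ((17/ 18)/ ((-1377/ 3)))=362556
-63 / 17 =-3.71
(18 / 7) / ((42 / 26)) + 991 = 48637/49 = 992.59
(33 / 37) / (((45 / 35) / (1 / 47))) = 77/5217 = 0.01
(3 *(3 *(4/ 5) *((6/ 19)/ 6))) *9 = 324/95 = 3.41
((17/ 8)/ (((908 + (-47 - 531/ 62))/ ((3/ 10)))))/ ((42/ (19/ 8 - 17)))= -20553/78924160 = 0.00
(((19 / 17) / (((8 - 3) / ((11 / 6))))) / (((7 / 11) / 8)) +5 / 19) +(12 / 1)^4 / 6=117393889/33915 = 3461.41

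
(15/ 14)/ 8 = 15/112 = 0.13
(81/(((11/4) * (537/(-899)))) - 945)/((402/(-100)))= 32629950/131923 = 247.34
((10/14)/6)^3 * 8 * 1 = 125/9261 = 0.01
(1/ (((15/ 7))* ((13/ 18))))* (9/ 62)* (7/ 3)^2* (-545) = -112161/403 = -278.32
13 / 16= 0.81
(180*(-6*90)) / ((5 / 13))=-252720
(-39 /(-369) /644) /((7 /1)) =13/554484 = 0.00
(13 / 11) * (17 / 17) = 13/11 = 1.18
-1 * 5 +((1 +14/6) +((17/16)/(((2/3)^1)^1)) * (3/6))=-167/192 = -0.87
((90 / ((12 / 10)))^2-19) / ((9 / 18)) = 11212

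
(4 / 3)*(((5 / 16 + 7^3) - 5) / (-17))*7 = -37891/204 = -185.74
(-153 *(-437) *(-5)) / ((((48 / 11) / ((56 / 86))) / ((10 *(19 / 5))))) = -1895690.76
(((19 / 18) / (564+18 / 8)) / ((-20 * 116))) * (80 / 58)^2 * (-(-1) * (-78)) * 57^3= 81320304/3682739 = 22.08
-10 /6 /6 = -5/18 = -0.28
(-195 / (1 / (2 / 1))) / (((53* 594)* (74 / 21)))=-455/129426 = 0.00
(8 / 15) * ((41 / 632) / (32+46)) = 41/92430 = 0.00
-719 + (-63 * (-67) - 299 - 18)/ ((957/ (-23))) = -777875/957 = -812.83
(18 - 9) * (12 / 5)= 108/5 = 21.60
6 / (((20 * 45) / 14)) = 7/75 = 0.09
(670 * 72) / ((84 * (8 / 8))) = 4020/7 = 574.29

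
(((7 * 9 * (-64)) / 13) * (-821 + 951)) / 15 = -2688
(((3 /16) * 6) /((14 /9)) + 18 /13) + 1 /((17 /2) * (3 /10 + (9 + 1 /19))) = 2.12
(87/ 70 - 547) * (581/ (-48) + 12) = 38203/672 = 56.85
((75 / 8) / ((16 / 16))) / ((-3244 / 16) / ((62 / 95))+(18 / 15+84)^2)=58125/43079923 = 0.00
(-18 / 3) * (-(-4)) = -24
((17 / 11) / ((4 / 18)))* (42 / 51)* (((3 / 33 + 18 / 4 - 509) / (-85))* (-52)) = -18176886/10285 = -1767.32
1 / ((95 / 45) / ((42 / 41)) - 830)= -378/312961 = 0.00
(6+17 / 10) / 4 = 77/40 = 1.92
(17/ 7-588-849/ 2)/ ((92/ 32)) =-56564/161 = -351.33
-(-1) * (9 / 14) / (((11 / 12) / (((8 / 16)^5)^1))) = 27/1232 = 0.02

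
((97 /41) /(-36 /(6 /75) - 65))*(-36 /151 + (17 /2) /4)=-221063/25506920 = -0.01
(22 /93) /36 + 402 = 672959/1674 = 402.01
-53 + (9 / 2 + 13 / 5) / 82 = -43389/820 = -52.91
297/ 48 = 99/16 = 6.19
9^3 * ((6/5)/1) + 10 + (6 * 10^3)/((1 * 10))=1484.80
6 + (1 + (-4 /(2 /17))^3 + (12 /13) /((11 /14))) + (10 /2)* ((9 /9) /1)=-5618588/143 = -39290.83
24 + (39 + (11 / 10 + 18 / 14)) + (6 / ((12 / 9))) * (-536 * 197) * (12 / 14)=-28505263/70 = -407218.04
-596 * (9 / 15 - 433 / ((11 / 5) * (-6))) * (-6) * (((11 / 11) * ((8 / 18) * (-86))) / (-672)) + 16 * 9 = 72121241/10395 = 6938.07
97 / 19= 5.11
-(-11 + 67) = -56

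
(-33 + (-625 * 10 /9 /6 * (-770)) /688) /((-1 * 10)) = -896621/92880 = -9.65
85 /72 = 1.18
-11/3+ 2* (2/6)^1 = -3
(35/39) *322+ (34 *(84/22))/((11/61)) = 4760882/4719 = 1008.88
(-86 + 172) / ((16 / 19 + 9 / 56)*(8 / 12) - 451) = -137256/718729 = -0.19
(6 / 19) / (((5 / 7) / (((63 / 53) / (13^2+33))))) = 1323/508535 = 0.00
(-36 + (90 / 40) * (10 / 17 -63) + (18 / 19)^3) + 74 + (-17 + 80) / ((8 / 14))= 8.67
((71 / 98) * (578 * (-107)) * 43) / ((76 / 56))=-188815838/133 = -1419667.95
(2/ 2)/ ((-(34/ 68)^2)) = -4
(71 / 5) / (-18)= -71/90 = -0.79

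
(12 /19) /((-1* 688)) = -3/3268 = 0.00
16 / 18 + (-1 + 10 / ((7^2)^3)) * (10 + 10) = -20233828/1058841 = -19.11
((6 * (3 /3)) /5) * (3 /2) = 9/5 = 1.80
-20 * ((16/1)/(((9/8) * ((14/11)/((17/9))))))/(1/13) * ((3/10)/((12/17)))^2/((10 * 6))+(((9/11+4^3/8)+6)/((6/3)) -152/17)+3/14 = -141857908/7952175 = -17.84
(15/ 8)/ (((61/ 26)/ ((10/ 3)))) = 325/122 = 2.66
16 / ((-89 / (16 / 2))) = -128/89 = -1.44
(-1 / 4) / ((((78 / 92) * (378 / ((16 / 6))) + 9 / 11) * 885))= -506/216735615 = 0.00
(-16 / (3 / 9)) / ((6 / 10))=-80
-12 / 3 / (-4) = 1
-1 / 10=-0.10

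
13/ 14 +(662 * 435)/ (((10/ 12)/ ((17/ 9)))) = 9138261/14 = 652732.93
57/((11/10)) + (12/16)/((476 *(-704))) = 69457917/1340416 = 51.82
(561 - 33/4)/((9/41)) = 30217/12 = 2518.08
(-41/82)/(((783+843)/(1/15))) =-1/48780 = 0.00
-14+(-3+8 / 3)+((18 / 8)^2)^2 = 8675/768 = 11.30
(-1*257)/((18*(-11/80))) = 10280/99 = 103.84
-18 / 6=-3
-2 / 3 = -0.67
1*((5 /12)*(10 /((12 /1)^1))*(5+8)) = 325/72 = 4.51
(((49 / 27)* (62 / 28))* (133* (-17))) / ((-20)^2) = -490637/21600 = -22.71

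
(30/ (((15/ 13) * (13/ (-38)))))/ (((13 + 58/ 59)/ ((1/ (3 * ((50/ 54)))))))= -13452/6875 = -1.96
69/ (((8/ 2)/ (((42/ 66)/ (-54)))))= -161/792 = -0.20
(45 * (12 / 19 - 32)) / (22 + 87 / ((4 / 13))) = -107280/23161 = -4.63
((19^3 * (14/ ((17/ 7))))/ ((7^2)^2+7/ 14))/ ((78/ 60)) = 13443640/1061463 = 12.67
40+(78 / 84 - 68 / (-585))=336157/8190 = 41.04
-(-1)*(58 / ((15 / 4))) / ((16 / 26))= 377/15 = 25.13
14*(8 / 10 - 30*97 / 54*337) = -254236.58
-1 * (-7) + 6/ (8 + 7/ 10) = 223/29 = 7.69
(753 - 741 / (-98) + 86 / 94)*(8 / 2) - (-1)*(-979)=2066.90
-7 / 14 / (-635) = 1/1270 = 0.00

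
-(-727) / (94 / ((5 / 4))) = 3635/376 = 9.67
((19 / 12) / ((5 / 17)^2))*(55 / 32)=60401/1920 = 31.46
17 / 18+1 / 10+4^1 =227/45 = 5.04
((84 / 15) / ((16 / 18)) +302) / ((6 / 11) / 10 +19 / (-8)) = -135652/1021 = -132.86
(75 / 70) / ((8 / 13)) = 195/112 = 1.74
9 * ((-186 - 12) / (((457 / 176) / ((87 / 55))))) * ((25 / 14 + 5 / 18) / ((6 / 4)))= -4777344/3199 = -1493.39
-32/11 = -2.91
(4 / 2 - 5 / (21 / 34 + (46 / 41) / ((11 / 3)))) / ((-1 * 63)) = 48344/892269 = 0.05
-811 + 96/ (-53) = -43079/53 = -812.81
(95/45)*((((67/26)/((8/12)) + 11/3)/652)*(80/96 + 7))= 1049275/5492448 = 0.19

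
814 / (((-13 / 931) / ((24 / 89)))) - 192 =-18410160/1157 = -15911.98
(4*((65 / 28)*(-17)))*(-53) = 58565/7 = 8366.43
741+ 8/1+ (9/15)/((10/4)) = 18731/25 = 749.24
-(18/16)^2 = -1.27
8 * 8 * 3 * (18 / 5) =3456/5 = 691.20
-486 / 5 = -97.20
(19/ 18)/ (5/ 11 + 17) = 209/3456 = 0.06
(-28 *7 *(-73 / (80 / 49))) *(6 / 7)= 75117/10 = 7511.70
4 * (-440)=-1760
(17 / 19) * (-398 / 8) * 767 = -2594761/76 = -34141.59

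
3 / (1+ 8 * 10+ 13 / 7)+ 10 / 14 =3047/4060 = 0.75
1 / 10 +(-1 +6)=51/10 = 5.10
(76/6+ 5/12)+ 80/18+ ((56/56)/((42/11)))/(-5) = 22019/1260 = 17.48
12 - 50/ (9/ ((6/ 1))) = -64/3 = -21.33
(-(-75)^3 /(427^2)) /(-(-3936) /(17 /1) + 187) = 1434375/259454167 = 0.01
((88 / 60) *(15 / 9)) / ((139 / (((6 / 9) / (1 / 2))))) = 88/3753 = 0.02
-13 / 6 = -2.17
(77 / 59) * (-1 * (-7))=9.14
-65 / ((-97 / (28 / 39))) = 140/291 = 0.48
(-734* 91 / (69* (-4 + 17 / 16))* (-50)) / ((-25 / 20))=42748160/3243 = 13181.67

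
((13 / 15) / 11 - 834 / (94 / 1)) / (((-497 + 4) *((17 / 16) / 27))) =9819936/21664885 = 0.45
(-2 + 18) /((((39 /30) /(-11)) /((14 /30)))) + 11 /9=-7249/117 = -61.96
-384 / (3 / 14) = -1792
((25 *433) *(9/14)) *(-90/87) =-1461375/203 = -7198.89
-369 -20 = -389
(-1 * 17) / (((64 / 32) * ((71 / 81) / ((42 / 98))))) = -4131/994 = -4.16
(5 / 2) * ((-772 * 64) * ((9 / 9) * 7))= -864640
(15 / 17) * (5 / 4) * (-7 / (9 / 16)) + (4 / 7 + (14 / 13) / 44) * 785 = 46360355/102102 = 454.06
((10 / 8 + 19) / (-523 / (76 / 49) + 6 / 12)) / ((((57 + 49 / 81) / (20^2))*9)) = -2770200/59699137 = -0.05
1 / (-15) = -1/15 = -0.07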